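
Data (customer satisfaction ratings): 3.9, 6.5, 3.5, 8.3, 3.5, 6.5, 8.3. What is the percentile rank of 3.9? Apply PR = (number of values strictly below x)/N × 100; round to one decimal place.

28.6

N = 7.
Strictly below 3.9: 2. Equal to 3.9: 1.
PR = 2/7 × 100 = 28.6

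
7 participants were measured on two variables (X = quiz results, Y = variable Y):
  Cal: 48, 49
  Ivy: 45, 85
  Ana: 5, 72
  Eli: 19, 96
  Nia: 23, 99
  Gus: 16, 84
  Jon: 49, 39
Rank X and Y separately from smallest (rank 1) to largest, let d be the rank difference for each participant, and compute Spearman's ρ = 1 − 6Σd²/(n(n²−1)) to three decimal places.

-0.393

Ranks of variable 1: 6, 5, 1, 3, 4, 2, 7
Ranks of variable 2: 2, 5, 3, 6, 7, 4, 1
d = r₁ − r₂: 4, 0, -2, -3, -3, -2, 6
d²: 16, 0, 4, 9, 9, 4, 36; Σd² = 78
ρ = 1 − 6·78/(7·48) = 1 − 468/336 = -0.393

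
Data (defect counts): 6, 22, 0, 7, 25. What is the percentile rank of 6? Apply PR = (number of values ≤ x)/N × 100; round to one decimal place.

N = 5.
Strictly below 6: 1. Equal to 6: 1.
PR = 2/5 × 100 = 40.0

40.0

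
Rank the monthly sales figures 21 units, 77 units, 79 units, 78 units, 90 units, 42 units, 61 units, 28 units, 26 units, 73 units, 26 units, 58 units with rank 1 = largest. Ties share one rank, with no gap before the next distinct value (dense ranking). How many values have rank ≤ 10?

Sorted (descending): 90, 79, 78, 77, 73, 61, 58, 42, 28, 26, 26, 21
The 2 values of 26 share dense rank 10.
Remaining distinct values take the next consecutive integers.
Ranks ≤ 10: {1, 2, 3, 4, 5, 6, 7, 8, 9, 10, 10} → 11 values.

11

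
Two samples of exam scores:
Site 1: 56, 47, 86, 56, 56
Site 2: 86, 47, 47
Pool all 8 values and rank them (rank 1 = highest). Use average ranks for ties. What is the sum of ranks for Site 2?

Sorted (descending): 86, 86, 56, 56, 56, 47, 47, 47
The 2 values of 86 occupy positions 1–2 → average rank (1+2)/2 = 1.5.
The 3 values of 56 occupy positions 3–5 → average rank 4.
The 3 values of 47 occupy positions 6–8 → average rank 7.
Site 2 values → pooled ranks: 86→1.5, 47→7, 47→7
Rank sum = 1.5 + 7 + 7 = 15.5

15.5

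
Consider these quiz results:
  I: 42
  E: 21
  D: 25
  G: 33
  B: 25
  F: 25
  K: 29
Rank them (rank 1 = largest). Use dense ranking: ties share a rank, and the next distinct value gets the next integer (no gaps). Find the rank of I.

Sorted (descending): 42, 33, 29, 25, 25, 25, 21
The 3 values of 25 share dense rank 4.
Remaining distinct values take the next consecutive integers.
I has value 42 → rank 1.

1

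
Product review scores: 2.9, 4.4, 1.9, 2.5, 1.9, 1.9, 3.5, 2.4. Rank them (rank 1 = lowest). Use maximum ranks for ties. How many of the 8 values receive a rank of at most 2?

Sorted (ascending): 1.9, 1.9, 1.9, 2.4, 2.5, 2.9, 3.5, 4.4
The 3 values of 1.9 occupy positions 1–3 → each gets rank 3.
Ranks ≤ 2: {} → 0 values.

0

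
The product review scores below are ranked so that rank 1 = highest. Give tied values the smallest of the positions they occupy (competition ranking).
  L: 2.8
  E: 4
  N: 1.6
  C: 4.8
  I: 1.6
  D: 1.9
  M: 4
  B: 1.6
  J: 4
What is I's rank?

7

Sorted (descending): 4.8, 4, 4, 4, 2.8, 1.9, 1.6, 1.6, 1.6
The 3 values of 4 occupy positions 2–4 → each gets rank 2.
The 3 values of 1.6 occupy positions 7–9 → each gets rank 7.
I has value 1.6 → rank 7.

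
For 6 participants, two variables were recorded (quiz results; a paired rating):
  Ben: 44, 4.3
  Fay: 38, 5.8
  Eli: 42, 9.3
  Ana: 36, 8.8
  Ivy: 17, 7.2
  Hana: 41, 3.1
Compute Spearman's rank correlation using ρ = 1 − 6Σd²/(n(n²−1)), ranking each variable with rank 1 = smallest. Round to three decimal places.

Ranks of variable 1: 6, 3, 5, 2, 1, 4
Ranks of variable 2: 2, 3, 6, 5, 4, 1
d = r₁ − r₂: 4, 0, -1, -3, -3, 3
d²: 16, 0, 1, 9, 9, 9; Σd² = 44
ρ = 1 − 6·44/(6·35) = 1 − 264/210 = -0.257

-0.257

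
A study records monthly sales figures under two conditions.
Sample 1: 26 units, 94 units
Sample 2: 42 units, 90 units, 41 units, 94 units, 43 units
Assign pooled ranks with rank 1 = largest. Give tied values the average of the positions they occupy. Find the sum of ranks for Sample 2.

19.5

Sorted (descending): 94, 94, 90, 43, 42, 41, 26
The 2 values of 94 occupy positions 1–2 → average rank (1+2)/2 = 1.5.
Sample 2 values → pooled ranks: 42→5, 90→3, 41→6, 94→1.5, 43→4
Rank sum = 5 + 3 + 6 + 1.5 + 4 = 19.5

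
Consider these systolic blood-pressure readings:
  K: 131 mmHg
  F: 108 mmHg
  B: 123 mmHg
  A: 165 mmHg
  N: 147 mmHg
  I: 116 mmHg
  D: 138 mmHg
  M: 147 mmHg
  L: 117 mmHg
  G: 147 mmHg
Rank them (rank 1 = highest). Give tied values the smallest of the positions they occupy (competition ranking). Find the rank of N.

2

Sorted (descending): 165, 147, 147, 147, 138, 131, 123, 117, 116, 108
The 3 values of 147 occupy positions 2–4 → each gets rank 2.
N has value 147 mmHg → rank 2.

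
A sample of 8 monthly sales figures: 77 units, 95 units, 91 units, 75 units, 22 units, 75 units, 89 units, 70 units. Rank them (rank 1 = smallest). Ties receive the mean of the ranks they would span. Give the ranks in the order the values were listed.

5, 8, 7, 3.5, 1, 3.5, 6, 2

Sorted (ascending): 22, 70, 75, 75, 77, 89, 91, 95
The 2 values of 75 occupy positions 3–4 → average rank (3+4)/2 = 3.5.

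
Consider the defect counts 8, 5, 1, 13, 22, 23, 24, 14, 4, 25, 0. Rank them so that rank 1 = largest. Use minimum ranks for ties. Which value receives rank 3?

Sorted (descending): 25, 24, 23, 22, 14, 13, 8, 5, 4, 1, 0
No ties — each value takes its position as its rank.
Rank 3 → value 23.

23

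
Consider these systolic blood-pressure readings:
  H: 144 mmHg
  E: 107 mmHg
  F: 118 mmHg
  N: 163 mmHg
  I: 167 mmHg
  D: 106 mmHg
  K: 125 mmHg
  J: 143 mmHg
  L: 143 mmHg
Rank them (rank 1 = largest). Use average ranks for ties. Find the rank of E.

Sorted (descending): 167, 163, 144, 143, 143, 125, 118, 107, 106
The 2 values of 143 occupy positions 4–5 → average rank (4+5)/2 = 4.5.
E has value 107 mmHg → rank 8.

8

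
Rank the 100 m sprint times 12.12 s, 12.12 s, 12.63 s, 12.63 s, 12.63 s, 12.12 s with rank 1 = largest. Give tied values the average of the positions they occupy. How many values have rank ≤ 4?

Sorted (descending): 12.63, 12.63, 12.63, 12.12, 12.12, 12.12
The 3 values of 12.63 occupy positions 1–3 → average rank 2.
The 3 values of 12.12 occupy positions 4–6 → average rank 5.
Ranks ≤ 4: {2, 2, 2} → 3 values.

3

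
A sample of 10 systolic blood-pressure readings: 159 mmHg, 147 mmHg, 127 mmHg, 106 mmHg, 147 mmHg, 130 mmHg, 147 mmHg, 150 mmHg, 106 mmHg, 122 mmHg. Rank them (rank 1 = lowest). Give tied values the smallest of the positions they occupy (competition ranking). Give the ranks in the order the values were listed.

10, 6, 4, 1, 6, 5, 6, 9, 1, 3

Sorted (ascending): 106, 106, 122, 127, 130, 147, 147, 147, 150, 159
The 2 values of 106 occupy positions 1–2 → each gets rank 1.
The 3 values of 147 occupy positions 6–8 → each gets rank 6.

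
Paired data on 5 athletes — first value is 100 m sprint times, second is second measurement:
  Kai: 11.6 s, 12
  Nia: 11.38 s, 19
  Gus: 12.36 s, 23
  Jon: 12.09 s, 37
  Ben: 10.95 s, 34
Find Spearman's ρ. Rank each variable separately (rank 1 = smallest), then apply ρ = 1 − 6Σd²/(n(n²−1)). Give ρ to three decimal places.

Ranks of variable 1: 3, 2, 5, 4, 1
Ranks of variable 2: 1, 2, 3, 5, 4
d = r₁ − r₂: 2, 0, 2, -1, -3
d²: 4, 0, 4, 1, 9; Σd² = 18
ρ = 1 − 6·18/(5·24) = 1 − 108/120 = 0.100

0.100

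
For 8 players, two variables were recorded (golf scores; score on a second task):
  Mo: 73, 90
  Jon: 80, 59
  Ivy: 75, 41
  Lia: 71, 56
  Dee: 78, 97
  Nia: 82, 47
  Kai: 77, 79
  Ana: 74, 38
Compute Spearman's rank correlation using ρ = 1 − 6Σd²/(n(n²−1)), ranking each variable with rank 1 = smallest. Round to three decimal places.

0.095

Ranks of variable 1: 2, 7, 4, 1, 6, 8, 5, 3
Ranks of variable 2: 7, 5, 2, 4, 8, 3, 6, 1
d = r₁ − r₂: -5, 2, 2, -3, -2, 5, -1, 2
d²: 25, 4, 4, 9, 4, 25, 1, 4; Σd² = 76
ρ = 1 − 6·76/(8·63) = 1 − 456/504 = 0.095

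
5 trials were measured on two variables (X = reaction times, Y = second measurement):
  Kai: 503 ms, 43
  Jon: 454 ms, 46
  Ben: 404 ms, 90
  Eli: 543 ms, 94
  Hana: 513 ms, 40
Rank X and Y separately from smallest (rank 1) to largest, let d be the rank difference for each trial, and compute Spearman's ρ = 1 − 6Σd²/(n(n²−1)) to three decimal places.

Ranks of variable 1: 3, 2, 1, 5, 4
Ranks of variable 2: 2, 3, 4, 5, 1
d = r₁ − r₂: 1, -1, -3, 0, 3
d²: 1, 1, 9, 0, 9; Σd² = 20
ρ = 1 − 6·20/(5·24) = 1 − 120/120 = 0.000

0.000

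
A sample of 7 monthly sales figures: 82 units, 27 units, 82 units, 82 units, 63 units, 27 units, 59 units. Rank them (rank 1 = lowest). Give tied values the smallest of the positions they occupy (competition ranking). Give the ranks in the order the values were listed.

5, 1, 5, 5, 4, 1, 3

Sorted (ascending): 27, 27, 59, 63, 82, 82, 82
The 2 values of 27 occupy positions 1–2 → each gets rank 1.
The 3 values of 82 occupy positions 5–7 → each gets rank 5.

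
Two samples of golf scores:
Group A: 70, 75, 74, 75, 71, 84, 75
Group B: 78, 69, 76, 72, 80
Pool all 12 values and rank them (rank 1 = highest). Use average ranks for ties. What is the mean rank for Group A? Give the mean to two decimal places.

Sorted (descending): 84, 80, 78, 76, 75, 75, 75, 74, 72, 71, 70, 69
The 3 values of 75 occupy positions 5–7 → average rank 6.
Group A values → pooled ranks: 70→11, 75→6, 74→8, 75→6, 71→10, 84→1, 75→6
Mean rank = (11 + 6 + 8 + 6 + 10 + 1 + 6) / 7 = 6.86

6.86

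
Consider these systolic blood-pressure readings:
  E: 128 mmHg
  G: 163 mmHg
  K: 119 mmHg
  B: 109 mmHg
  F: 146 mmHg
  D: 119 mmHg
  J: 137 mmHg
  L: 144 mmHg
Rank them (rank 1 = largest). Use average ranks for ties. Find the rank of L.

3

Sorted (descending): 163, 146, 144, 137, 128, 119, 119, 109
The 2 values of 119 occupy positions 6–7 → average rank (6+7)/2 = 6.5.
L has value 144 mmHg → rank 3.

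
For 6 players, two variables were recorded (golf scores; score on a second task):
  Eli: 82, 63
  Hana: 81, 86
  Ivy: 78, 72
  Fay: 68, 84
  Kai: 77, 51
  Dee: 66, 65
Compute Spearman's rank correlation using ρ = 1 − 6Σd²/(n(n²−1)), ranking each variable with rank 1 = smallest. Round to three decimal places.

0.029

Ranks of variable 1: 6, 5, 4, 2, 3, 1
Ranks of variable 2: 2, 6, 4, 5, 1, 3
d = r₁ − r₂: 4, -1, 0, -3, 2, -2
d²: 16, 1, 0, 9, 4, 4; Σd² = 34
ρ = 1 − 6·34/(6·35) = 1 − 204/210 = 0.029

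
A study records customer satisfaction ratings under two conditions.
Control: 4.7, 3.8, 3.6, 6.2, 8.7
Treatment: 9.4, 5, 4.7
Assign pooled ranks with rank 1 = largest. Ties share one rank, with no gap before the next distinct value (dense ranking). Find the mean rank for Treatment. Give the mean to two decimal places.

Sorted (descending): 9.4, 8.7, 6.2, 5, 4.7, 4.7, 3.8, 3.6
The 2 values of 4.7 share dense rank 5.
Remaining distinct values take the next consecutive integers.
Treatment values → pooled ranks: 9.4→1, 5→4, 4.7→5
Mean rank = (1 + 4 + 5) / 3 = 3.33

3.33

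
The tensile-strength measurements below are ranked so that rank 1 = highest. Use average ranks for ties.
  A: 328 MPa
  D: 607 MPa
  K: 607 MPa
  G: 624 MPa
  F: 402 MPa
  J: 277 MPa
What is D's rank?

Sorted (descending): 624, 607, 607, 402, 328, 277
The 2 values of 607 occupy positions 2–3 → average rank (2+3)/2 = 2.5.
D has value 607 MPa → rank 2.5.

2.5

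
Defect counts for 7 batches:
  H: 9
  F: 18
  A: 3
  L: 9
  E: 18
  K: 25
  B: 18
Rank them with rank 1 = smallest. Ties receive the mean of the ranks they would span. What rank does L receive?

2.5

Sorted (ascending): 3, 9, 9, 18, 18, 18, 25
The 2 values of 9 occupy positions 2–3 → average rank (2+3)/2 = 2.5.
The 3 values of 18 occupy positions 4–6 → average rank 5.
L has value 9 → rank 2.5.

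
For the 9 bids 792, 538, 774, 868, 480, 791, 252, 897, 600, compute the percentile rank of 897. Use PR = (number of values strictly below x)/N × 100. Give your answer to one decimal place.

88.9

N = 9.
Strictly below 897: 8. Equal to 897: 1.
PR = 8/9 × 100 = 88.9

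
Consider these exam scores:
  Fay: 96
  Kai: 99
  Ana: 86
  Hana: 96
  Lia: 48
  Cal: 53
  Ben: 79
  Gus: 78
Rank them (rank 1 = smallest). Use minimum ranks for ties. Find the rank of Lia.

Sorted (ascending): 48, 53, 78, 79, 86, 96, 96, 99
The 2 values of 96 occupy positions 6–7 → each gets rank 6.
Lia has value 48 → rank 1.

1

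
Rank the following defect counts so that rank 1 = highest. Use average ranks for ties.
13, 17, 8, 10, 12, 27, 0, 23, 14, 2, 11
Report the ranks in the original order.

5, 3, 9, 8, 6, 1, 11, 2, 4, 10, 7

Sorted (descending): 27, 23, 17, 14, 13, 12, 11, 10, 8, 2, 0
No ties — each value takes its position as its rank.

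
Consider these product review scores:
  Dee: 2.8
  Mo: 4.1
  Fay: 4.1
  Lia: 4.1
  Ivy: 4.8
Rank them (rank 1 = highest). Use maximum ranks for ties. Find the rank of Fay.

Sorted (descending): 4.8, 4.1, 4.1, 4.1, 2.8
The 3 values of 4.1 occupy positions 2–4 → each gets rank 4.
Fay has value 4.1 → rank 4.

4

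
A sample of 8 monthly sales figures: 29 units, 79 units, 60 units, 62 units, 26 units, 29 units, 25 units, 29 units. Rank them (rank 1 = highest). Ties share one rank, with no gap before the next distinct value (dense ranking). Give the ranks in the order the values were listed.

4, 1, 3, 2, 5, 4, 6, 4

Sorted (descending): 79, 62, 60, 29, 29, 29, 26, 25
The 3 values of 29 share dense rank 4.
Remaining distinct values take the next consecutive integers.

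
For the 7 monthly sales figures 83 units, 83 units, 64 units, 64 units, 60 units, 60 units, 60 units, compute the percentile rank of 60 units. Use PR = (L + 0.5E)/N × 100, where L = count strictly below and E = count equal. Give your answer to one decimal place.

N = 7.
Strictly below 60: 0. Equal to 60: 3.
PR = (0 + 0.5·3)/7 × 100 = 21.4

21.4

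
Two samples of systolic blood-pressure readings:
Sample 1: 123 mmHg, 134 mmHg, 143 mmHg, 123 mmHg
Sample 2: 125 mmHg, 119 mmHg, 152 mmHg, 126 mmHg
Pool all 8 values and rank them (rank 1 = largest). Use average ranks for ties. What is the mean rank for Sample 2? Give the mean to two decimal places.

Sorted (descending): 152, 143, 134, 126, 125, 123, 123, 119
The 2 values of 123 occupy positions 6–7 → average rank (6+7)/2 = 6.5.
Sample 2 values → pooled ranks: 125→5, 119→8, 152→1, 126→4
Mean rank = (5 + 8 + 1 + 4) / 4 = 4.50

4.50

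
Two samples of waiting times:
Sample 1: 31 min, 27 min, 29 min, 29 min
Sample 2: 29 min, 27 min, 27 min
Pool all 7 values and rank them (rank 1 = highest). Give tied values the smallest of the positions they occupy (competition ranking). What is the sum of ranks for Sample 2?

Sorted (descending): 31, 29, 29, 29, 27, 27, 27
The 3 values of 29 occupy positions 2–4 → each gets rank 2.
The 3 values of 27 occupy positions 5–7 → each gets rank 5.
Sample 2 values → pooled ranks: 29→2, 27→5, 27→5
Rank sum = 2 + 5 + 5 = 12

12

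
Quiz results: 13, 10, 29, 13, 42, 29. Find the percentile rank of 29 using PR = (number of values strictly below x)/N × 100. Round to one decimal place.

N = 6.
Strictly below 29: 3. Equal to 29: 2.
PR = 3/6 × 100 = 50.0

50.0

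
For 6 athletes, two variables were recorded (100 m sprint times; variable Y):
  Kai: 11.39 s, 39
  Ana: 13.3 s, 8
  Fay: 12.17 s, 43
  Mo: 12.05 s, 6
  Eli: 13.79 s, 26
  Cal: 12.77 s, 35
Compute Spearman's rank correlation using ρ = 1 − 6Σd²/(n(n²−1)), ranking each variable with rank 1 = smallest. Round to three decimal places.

-0.257

Ranks of variable 1: 1, 5, 3, 2, 6, 4
Ranks of variable 2: 5, 2, 6, 1, 3, 4
d = r₁ − r₂: -4, 3, -3, 1, 3, 0
d²: 16, 9, 9, 1, 9, 0; Σd² = 44
ρ = 1 − 6·44/(6·35) = 1 − 264/210 = -0.257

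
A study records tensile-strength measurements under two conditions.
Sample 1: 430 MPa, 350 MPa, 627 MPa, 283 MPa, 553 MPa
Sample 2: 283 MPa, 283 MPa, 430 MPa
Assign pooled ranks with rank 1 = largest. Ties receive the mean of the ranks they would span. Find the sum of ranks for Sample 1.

18.5

Sorted (descending): 627, 553, 430, 430, 350, 283, 283, 283
The 2 values of 430 occupy positions 3–4 → average rank (3+4)/2 = 3.5.
The 3 values of 283 occupy positions 6–8 → average rank 7.
Sample 1 values → pooled ranks: 430→3.5, 350→5, 627→1, 283→7, 553→2
Rank sum = 3.5 + 5 + 1 + 7 + 2 = 18.5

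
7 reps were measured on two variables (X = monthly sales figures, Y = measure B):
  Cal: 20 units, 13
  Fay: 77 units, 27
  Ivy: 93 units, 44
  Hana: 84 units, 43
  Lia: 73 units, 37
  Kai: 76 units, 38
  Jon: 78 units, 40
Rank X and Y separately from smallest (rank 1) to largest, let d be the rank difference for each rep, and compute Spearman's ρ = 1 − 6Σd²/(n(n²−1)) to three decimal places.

Ranks of variable 1: 1, 4, 7, 6, 2, 3, 5
Ranks of variable 2: 1, 2, 7, 6, 3, 4, 5
d = r₁ − r₂: 0, 2, 0, 0, -1, -1, 0
d²: 0, 4, 0, 0, 1, 1, 0; Σd² = 6
ρ = 1 − 6·6/(7·48) = 1 − 36/336 = 0.893

0.893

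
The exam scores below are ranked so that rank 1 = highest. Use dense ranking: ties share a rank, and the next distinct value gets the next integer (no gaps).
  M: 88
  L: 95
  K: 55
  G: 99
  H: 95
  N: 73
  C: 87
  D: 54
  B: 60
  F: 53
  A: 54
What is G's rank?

Sorted (descending): 99, 95, 95, 88, 87, 73, 60, 55, 54, 54, 53
The 2 values of 95 share dense rank 2.
The 2 values of 54 share dense rank 8.
Remaining distinct values take the next consecutive integers.
G has value 99 → rank 1.

1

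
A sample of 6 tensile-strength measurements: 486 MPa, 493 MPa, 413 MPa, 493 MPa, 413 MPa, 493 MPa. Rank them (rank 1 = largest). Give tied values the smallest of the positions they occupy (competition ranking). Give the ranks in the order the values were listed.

4, 1, 5, 1, 5, 1

Sorted (descending): 493, 493, 493, 486, 413, 413
The 3 values of 493 occupy positions 1–3 → each gets rank 1.
The 2 values of 413 occupy positions 5–6 → each gets rank 5.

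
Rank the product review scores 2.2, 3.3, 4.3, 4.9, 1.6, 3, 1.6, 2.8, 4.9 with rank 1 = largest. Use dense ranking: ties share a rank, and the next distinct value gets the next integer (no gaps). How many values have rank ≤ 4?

Sorted (descending): 4.9, 4.9, 4.3, 3.3, 3, 2.8, 2.2, 1.6, 1.6
The 2 values of 4.9 share dense rank 1.
The 2 values of 1.6 share dense rank 7.
Remaining distinct values take the next consecutive integers.
Ranks ≤ 4: {1, 1, 2, 3, 4} → 5 values.

5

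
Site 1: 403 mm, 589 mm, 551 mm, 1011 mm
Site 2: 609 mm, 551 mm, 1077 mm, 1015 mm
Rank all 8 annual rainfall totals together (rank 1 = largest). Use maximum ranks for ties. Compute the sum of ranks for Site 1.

Sorted (descending): 1077, 1015, 1011, 609, 589, 551, 551, 403
The 2 values of 551 occupy positions 6–7 → each gets rank 7.
Site 1 values → pooled ranks: 403→8, 589→5, 551→7, 1011→3
Rank sum = 8 + 5 + 7 + 3 = 23

23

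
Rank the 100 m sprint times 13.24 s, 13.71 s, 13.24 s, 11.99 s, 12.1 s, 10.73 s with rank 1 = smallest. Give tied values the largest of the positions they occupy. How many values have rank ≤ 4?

Sorted (ascending): 10.73, 11.99, 12.1, 13.24, 13.24, 13.71
The 2 values of 13.24 occupy positions 4–5 → each gets rank 5.
Ranks ≤ 4: {1, 2, 3} → 3 values.

3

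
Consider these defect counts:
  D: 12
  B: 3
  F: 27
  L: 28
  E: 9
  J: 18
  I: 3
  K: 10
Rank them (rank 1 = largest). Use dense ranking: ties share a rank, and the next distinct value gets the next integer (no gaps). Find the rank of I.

Sorted (descending): 28, 27, 18, 12, 10, 9, 3, 3
The 2 values of 3 share dense rank 7.
Remaining distinct values take the next consecutive integers.
I has value 3 → rank 7.

7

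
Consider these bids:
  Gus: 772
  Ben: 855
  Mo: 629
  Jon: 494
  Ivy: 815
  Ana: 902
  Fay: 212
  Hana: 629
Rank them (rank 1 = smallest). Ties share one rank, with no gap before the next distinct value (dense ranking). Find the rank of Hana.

3

Sorted (ascending): 212, 494, 629, 629, 772, 815, 855, 902
The 2 values of 629 share dense rank 3.
Remaining distinct values take the next consecutive integers.
Hana has value 629 → rank 3.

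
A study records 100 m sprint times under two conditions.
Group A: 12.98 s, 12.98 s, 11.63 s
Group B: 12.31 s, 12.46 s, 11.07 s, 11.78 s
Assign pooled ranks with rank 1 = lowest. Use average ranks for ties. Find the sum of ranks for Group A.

15

Sorted (ascending): 11.07, 11.63, 11.78, 12.31, 12.46, 12.98, 12.98
The 2 values of 12.98 occupy positions 6–7 → average rank (6+7)/2 = 6.5.
Group A values → pooled ranks: 12.98→6.5, 12.98→6.5, 11.63→2
Rank sum = 6.5 + 6.5 + 2 = 15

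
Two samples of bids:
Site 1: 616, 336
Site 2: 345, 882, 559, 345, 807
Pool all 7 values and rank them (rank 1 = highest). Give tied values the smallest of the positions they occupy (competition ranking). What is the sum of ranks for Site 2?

Sorted (descending): 882, 807, 616, 559, 345, 345, 336
The 2 values of 345 occupy positions 5–6 → each gets rank 5.
Site 2 values → pooled ranks: 345→5, 882→1, 559→4, 345→5, 807→2
Rank sum = 5 + 1 + 4 + 5 + 2 = 17

17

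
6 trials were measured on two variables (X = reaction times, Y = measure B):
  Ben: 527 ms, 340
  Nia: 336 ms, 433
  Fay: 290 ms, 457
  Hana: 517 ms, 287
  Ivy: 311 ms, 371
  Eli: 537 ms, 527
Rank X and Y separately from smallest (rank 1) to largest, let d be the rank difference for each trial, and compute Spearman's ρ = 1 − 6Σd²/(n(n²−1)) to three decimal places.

-0.029

Ranks of variable 1: 5, 3, 1, 4, 2, 6
Ranks of variable 2: 2, 4, 5, 1, 3, 6
d = r₁ − r₂: 3, -1, -4, 3, -1, 0
d²: 9, 1, 16, 9, 1, 0; Σd² = 36
ρ = 1 − 6·36/(6·35) = 1 − 216/210 = -0.029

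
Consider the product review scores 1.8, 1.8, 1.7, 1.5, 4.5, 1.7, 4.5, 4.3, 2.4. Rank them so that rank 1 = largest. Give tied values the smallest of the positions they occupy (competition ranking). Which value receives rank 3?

4.3

Sorted (descending): 4.5, 4.5, 4.3, 2.4, 1.8, 1.8, 1.7, 1.7, 1.5
The 2 values of 4.5 occupy positions 1–2 → each gets rank 1.
The 2 values of 1.8 occupy positions 5–6 → each gets rank 5.
The 2 values of 1.7 occupy positions 7–8 → each gets rank 7.
Rank 3 → value 4.3.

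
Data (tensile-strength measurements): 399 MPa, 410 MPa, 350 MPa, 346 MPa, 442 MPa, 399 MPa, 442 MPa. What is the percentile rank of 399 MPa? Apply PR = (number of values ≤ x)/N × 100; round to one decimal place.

N = 7.
Strictly below 399: 2. Equal to 399: 2.
PR = 4/7 × 100 = 57.1

57.1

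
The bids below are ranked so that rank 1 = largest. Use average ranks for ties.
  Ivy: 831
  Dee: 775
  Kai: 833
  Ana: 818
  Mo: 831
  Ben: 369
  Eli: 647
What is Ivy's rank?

Sorted (descending): 833, 831, 831, 818, 775, 647, 369
The 2 values of 831 occupy positions 2–3 → average rank (2+3)/2 = 2.5.
Ivy has value 831 → rank 2.5.

2.5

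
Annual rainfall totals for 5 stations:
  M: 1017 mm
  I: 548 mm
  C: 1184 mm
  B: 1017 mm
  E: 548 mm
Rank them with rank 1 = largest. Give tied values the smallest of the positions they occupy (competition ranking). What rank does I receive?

Sorted (descending): 1184, 1017, 1017, 548, 548
The 2 values of 1017 occupy positions 2–3 → each gets rank 2.
The 2 values of 548 occupy positions 4–5 → each gets rank 4.
I has value 548 mm → rank 4.

4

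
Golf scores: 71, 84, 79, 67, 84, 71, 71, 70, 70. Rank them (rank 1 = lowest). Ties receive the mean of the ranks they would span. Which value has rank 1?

Sorted (ascending): 67, 70, 70, 71, 71, 71, 79, 84, 84
The 2 values of 70 occupy positions 2–3 → average rank (2+3)/2 = 2.5.
The 3 values of 71 occupy positions 4–6 → average rank 5.
The 2 values of 84 occupy positions 8–9 → average rank (8+9)/2 = 8.5.
Rank 1 → value 67.

67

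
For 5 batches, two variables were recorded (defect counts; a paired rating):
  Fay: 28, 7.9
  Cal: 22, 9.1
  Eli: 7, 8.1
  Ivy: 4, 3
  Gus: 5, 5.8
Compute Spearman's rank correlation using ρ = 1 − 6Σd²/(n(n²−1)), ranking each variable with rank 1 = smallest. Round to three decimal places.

Ranks of variable 1: 5, 4, 3, 1, 2
Ranks of variable 2: 3, 5, 4, 1, 2
d = r₁ − r₂: 2, -1, -1, 0, 0
d²: 4, 1, 1, 0, 0; Σd² = 6
ρ = 1 − 6·6/(5·24) = 1 − 36/120 = 0.700

0.700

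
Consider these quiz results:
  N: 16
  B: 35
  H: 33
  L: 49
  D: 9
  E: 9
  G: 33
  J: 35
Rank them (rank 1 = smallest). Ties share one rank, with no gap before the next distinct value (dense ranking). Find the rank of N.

Sorted (ascending): 9, 9, 16, 33, 33, 35, 35, 49
The 2 values of 9 share dense rank 1.
The 2 values of 33 share dense rank 3.
The 2 values of 35 share dense rank 4.
Remaining distinct values take the next consecutive integers.
N has value 16 → rank 2.

2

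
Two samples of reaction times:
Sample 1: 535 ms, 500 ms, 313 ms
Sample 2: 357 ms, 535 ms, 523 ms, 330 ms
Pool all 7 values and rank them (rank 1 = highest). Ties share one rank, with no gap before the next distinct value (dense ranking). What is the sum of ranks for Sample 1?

10

Sorted (descending): 535, 535, 523, 500, 357, 330, 313
The 2 values of 535 share dense rank 1.
Remaining distinct values take the next consecutive integers.
Sample 1 values → pooled ranks: 535→1, 500→3, 313→6
Rank sum = 1 + 3 + 6 = 10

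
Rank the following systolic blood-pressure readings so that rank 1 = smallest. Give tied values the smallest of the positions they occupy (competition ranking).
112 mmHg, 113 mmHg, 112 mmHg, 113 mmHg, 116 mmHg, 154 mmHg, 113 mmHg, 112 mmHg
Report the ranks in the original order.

1, 4, 1, 4, 7, 8, 4, 1

Sorted (ascending): 112, 112, 112, 113, 113, 113, 116, 154
The 3 values of 112 occupy positions 1–3 → each gets rank 1.
The 3 values of 113 occupy positions 4–6 → each gets rank 4.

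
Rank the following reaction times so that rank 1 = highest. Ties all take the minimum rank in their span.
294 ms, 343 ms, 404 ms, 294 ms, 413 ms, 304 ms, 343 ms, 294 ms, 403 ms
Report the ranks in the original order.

Sorted (descending): 413, 404, 403, 343, 343, 304, 294, 294, 294
The 2 values of 343 occupy positions 4–5 → each gets rank 4.
The 3 values of 294 occupy positions 7–9 → each gets rank 7.

7, 4, 2, 7, 1, 6, 4, 7, 3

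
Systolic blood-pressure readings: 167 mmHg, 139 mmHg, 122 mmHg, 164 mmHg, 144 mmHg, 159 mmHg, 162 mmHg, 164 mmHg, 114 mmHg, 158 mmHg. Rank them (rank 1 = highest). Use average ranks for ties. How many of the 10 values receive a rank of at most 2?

1

Sorted (descending): 167, 164, 164, 162, 159, 158, 144, 139, 122, 114
The 2 values of 164 occupy positions 2–3 → average rank (2+3)/2 = 2.5.
Ranks ≤ 2: {1} → 1 value.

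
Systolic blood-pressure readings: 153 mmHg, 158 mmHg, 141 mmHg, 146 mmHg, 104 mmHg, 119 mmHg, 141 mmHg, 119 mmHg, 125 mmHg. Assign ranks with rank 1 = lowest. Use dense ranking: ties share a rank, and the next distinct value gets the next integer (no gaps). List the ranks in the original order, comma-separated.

6, 7, 4, 5, 1, 2, 4, 2, 3

Sorted (ascending): 104, 119, 119, 125, 141, 141, 146, 153, 158
The 2 values of 119 share dense rank 2.
The 2 values of 141 share dense rank 4.
Remaining distinct values take the next consecutive integers.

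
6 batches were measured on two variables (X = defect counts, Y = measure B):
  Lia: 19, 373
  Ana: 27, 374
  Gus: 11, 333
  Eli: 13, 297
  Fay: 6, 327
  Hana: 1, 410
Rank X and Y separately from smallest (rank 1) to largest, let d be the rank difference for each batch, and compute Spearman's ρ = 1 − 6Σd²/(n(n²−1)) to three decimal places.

Ranks of variable 1: 5, 6, 3, 4, 2, 1
Ranks of variable 2: 4, 5, 3, 1, 2, 6
d = r₁ − r₂: 1, 1, 0, 3, 0, -5
d²: 1, 1, 0, 9, 0, 25; Σd² = 36
ρ = 1 − 6·36/(6·35) = 1 − 216/210 = -0.029

-0.029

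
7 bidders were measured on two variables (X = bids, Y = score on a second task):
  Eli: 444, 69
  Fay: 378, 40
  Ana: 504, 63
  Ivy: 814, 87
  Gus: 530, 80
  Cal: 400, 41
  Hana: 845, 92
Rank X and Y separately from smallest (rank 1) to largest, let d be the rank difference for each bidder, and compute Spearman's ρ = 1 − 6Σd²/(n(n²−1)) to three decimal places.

Ranks of variable 1: 3, 1, 4, 6, 5, 2, 7
Ranks of variable 2: 4, 1, 3, 6, 5, 2, 7
d = r₁ − r₂: -1, 0, 1, 0, 0, 0, 0
d²: 1, 0, 1, 0, 0, 0, 0; Σd² = 2
ρ = 1 − 6·2/(7·48) = 1 − 12/336 = 0.964

0.964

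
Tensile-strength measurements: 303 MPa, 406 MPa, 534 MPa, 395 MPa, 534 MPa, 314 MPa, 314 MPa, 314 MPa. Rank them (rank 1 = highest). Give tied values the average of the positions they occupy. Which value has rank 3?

406

Sorted (descending): 534, 534, 406, 395, 314, 314, 314, 303
The 2 values of 534 occupy positions 1–2 → average rank (1+2)/2 = 1.5.
The 3 values of 314 occupy positions 5–7 → average rank 6.
Rank 3 → value 406.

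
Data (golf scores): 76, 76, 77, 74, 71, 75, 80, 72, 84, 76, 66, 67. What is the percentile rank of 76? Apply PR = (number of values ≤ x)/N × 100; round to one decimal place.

75.0

N = 12.
Strictly below 76: 6. Equal to 76: 3.
PR = 9/12 × 100 = 75.0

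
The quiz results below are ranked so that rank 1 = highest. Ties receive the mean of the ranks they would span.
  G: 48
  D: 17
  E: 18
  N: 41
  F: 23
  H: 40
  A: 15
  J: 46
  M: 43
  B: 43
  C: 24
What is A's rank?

Sorted (descending): 48, 46, 43, 43, 41, 40, 24, 23, 18, 17, 15
The 2 values of 43 occupy positions 3–4 → average rank (3+4)/2 = 3.5.
A has value 15 → rank 11.

11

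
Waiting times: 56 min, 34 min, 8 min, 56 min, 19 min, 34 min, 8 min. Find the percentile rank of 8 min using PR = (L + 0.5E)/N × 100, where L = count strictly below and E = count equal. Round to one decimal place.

14.3

N = 7.
Strictly below 8: 0. Equal to 8: 2.
PR = (0 + 0.5·2)/7 × 100 = 14.3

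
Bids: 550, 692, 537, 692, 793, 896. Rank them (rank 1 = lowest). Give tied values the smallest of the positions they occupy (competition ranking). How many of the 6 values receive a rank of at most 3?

Sorted (ascending): 537, 550, 692, 692, 793, 896
The 2 values of 692 occupy positions 3–4 → each gets rank 3.
Ranks ≤ 3: {1, 2, 3, 3} → 4 values.

4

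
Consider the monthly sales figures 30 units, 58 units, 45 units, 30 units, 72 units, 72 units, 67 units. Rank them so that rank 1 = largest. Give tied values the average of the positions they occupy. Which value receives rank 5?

Sorted (descending): 72, 72, 67, 58, 45, 30, 30
The 2 values of 72 occupy positions 1–2 → average rank (1+2)/2 = 1.5.
The 2 values of 30 occupy positions 6–7 → average rank (6+7)/2 = 6.5.
Rank 5 → value 45.

45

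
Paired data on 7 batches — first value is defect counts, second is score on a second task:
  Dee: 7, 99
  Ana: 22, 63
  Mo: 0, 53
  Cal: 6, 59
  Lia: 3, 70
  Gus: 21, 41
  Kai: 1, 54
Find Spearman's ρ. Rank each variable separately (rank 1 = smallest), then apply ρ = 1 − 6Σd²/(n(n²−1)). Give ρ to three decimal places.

Ranks of variable 1: 5, 7, 1, 4, 3, 6, 2
Ranks of variable 2: 7, 5, 2, 4, 6, 1, 3
d = r₁ − r₂: -2, 2, -1, 0, -3, 5, -1
d²: 4, 4, 1, 0, 9, 25, 1; Σd² = 44
ρ = 1 − 6·44/(7·48) = 1 − 264/336 = 0.214

0.214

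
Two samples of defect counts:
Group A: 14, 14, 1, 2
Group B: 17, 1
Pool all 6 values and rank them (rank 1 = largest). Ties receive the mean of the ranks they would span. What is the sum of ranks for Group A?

Sorted (descending): 17, 14, 14, 2, 1, 1
The 2 values of 14 occupy positions 2–3 → average rank (2+3)/2 = 2.5.
The 2 values of 1 occupy positions 5–6 → average rank (5+6)/2 = 5.5.
Group A values → pooled ranks: 14→2.5, 14→2.5, 1→5.5, 2→4
Rank sum = 2.5 + 2.5 + 5.5 + 4 = 14.5

14.5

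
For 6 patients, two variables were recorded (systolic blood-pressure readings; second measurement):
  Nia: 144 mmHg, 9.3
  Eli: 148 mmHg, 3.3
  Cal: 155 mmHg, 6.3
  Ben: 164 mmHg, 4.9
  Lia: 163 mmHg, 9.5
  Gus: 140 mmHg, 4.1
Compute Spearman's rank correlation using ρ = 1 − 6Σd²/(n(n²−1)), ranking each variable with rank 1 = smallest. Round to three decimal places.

0.314

Ranks of variable 1: 2, 3, 4, 6, 5, 1
Ranks of variable 2: 5, 1, 4, 3, 6, 2
d = r₁ − r₂: -3, 2, 0, 3, -1, -1
d²: 9, 4, 0, 9, 1, 1; Σd² = 24
ρ = 1 − 6·24/(6·35) = 1 − 144/210 = 0.314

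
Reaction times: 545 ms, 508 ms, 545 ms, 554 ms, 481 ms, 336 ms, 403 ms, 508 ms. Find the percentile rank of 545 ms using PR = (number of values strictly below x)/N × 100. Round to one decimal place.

62.5

N = 8.
Strictly below 545: 5. Equal to 545: 2.
PR = 5/8 × 100 = 62.5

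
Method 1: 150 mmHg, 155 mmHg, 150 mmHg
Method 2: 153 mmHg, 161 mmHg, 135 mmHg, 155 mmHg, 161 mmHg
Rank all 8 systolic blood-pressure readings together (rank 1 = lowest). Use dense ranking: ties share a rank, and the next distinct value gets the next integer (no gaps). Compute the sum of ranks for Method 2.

Sorted (ascending): 135, 150, 150, 153, 155, 155, 161, 161
The 2 values of 150 share dense rank 2.
The 2 values of 155 share dense rank 4.
The 2 values of 161 share dense rank 5.
Remaining distinct values take the next consecutive integers.
Method 2 values → pooled ranks: 153→3, 161→5, 135→1, 155→4, 161→5
Rank sum = 3 + 5 + 1 + 4 + 5 = 18

18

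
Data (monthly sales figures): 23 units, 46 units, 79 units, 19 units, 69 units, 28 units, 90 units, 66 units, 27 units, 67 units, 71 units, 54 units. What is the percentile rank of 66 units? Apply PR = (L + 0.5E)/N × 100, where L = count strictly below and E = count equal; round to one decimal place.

54.2

N = 12.
Strictly below 66: 6. Equal to 66: 1.
PR = (6 + 0.5·1)/12 × 100 = 54.2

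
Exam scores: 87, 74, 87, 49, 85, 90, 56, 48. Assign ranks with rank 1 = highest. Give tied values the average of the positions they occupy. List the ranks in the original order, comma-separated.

Sorted (descending): 90, 87, 87, 85, 74, 56, 49, 48
The 2 values of 87 occupy positions 2–3 → average rank (2+3)/2 = 2.5.

2.5, 5, 2.5, 7, 4, 1, 6, 8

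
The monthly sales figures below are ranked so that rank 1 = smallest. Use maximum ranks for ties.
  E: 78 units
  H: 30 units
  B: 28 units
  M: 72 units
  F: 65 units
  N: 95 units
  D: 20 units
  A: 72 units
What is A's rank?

6

Sorted (ascending): 20, 28, 30, 65, 72, 72, 78, 95
The 2 values of 72 occupy positions 5–6 → each gets rank 6.
A has value 72 units → rank 6.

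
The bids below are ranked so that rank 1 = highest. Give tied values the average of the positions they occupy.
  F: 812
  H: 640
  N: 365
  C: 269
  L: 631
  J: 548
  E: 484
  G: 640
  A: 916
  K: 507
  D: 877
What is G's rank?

Sorted (descending): 916, 877, 812, 640, 640, 631, 548, 507, 484, 365, 269
The 2 values of 640 occupy positions 4–5 → average rank (4+5)/2 = 4.5.
G has value 640 → rank 4.5.

4.5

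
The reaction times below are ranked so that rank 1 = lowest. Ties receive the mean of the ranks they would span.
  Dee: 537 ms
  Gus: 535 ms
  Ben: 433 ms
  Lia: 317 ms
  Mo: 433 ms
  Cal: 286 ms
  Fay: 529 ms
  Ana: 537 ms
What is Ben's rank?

3.5

Sorted (ascending): 286, 317, 433, 433, 529, 535, 537, 537
The 2 values of 433 occupy positions 3–4 → average rank (3+4)/2 = 3.5.
The 2 values of 537 occupy positions 7–8 → average rank (7+8)/2 = 7.5.
Ben has value 433 ms → rank 3.5.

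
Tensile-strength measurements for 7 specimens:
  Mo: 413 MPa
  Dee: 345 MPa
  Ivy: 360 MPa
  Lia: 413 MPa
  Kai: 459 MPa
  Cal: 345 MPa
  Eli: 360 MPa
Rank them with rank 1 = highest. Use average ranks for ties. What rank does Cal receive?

Sorted (descending): 459, 413, 413, 360, 360, 345, 345
The 2 values of 413 occupy positions 2–3 → average rank (2+3)/2 = 2.5.
The 2 values of 360 occupy positions 4–5 → average rank (4+5)/2 = 4.5.
The 2 values of 345 occupy positions 6–7 → average rank (6+7)/2 = 6.5.
Cal has value 345 MPa → rank 6.5.

6.5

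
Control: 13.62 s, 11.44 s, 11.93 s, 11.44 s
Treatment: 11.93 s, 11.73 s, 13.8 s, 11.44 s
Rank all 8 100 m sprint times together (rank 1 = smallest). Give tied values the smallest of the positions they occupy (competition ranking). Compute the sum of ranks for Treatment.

Sorted (ascending): 11.44, 11.44, 11.44, 11.73, 11.93, 11.93, 13.62, 13.8
The 3 values of 11.44 occupy positions 1–3 → each gets rank 1.
The 2 values of 11.93 occupy positions 5–6 → each gets rank 5.
Treatment values → pooled ranks: 11.93→5, 11.73→4, 13.8→8, 11.44→1
Rank sum = 5 + 4 + 8 + 1 = 18

18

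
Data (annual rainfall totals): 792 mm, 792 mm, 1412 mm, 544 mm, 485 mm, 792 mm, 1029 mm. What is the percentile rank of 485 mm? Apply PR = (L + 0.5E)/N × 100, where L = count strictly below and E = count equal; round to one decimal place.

N = 7.
Strictly below 485: 0. Equal to 485: 1.
PR = (0 + 0.5·1)/7 × 100 = 7.1

7.1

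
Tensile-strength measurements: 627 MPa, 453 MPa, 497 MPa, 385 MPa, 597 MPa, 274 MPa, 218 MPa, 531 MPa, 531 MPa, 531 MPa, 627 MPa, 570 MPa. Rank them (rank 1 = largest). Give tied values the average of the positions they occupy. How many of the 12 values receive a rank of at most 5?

4

Sorted (descending): 627, 627, 597, 570, 531, 531, 531, 497, 453, 385, 274, 218
The 2 values of 627 occupy positions 1–2 → average rank (1+2)/2 = 1.5.
The 3 values of 531 occupy positions 5–7 → average rank 6.
Ranks ≤ 5: {1.5, 1.5, 3, 4} → 4 values.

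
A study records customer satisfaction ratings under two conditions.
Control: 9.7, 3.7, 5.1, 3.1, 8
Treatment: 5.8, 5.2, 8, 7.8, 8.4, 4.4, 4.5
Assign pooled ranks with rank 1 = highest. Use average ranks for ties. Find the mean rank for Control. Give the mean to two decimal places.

7.10

Sorted (descending): 9.7, 8.4, 8, 8, 7.8, 5.8, 5.2, 5.1, 4.5, 4.4, 3.7, 3.1
The 2 values of 8 occupy positions 3–4 → average rank (3+4)/2 = 3.5.
Control values → pooled ranks: 9.7→1, 3.7→11, 5.1→8, 3.1→12, 8→3.5
Mean rank = (1 + 11 + 8 + 12 + 3.5) / 5 = 7.10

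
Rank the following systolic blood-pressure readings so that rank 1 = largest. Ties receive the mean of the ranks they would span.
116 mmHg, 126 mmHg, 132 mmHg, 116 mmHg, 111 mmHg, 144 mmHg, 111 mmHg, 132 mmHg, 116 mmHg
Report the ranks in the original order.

Sorted (descending): 144, 132, 132, 126, 116, 116, 116, 111, 111
The 2 values of 132 occupy positions 2–3 → average rank (2+3)/2 = 2.5.
The 3 values of 116 occupy positions 5–7 → average rank 6.
The 2 values of 111 occupy positions 8–9 → average rank (8+9)/2 = 8.5.

6, 4, 2.5, 6, 8.5, 1, 8.5, 2.5, 6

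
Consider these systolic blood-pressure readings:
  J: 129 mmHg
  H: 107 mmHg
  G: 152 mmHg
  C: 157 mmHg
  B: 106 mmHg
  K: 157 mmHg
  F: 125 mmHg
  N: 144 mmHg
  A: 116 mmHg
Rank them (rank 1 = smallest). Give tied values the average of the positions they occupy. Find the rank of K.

Sorted (ascending): 106, 107, 116, 125, 129, 144, 152, 157, 157
The 2 values of 157 occupy positions 8–9 → average rank (8+9)/2 = 8.5.
K has value 157 mmHg → rank 8.5.

8.5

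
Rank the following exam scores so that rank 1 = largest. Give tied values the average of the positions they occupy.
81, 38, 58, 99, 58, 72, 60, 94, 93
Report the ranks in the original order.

Sorted (descending): 99, 94, 93, 81, 72, 60, 58, 58, 38
The 2 values of 58 occupy positions 7–8 → average rank (7+8)/2 = 7.5.

4, 9, 7.5, 1, 7.5, 5, 6, 2, 3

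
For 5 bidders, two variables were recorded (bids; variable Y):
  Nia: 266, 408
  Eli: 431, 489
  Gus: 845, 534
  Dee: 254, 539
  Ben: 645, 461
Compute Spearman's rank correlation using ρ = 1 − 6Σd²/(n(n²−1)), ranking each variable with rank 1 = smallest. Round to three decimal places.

Ranks of variable 1: 2, 3, 5, 1, 4
Ranks of variable 2: 1, 3, 4, 5, 2
d = r₁ − r₂: 1, 0, 1, -4, 2
d²: 1, 0, 1, 16, 4; Σd² = 22
ρ = 1 − 6·22/(5·24) = 1 − 132/120 = -0.100

-0.100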